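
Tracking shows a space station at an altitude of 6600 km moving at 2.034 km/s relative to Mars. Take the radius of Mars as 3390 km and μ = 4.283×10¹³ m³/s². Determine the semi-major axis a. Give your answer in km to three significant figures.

r = 3390 + 6600 = 9990.0 km = 9.990×10⁶ m.
Specific orbital energy ε = v²/2 − μ/r = (2034)²/2 − 4.283×10¹³/9.990×10⁶ = -2.219×10⁶ J/kg.
Since ε = −μ/(2a), a = −μ/(2ε) = 9.652×10⁶ m = 9652.0 km.

a ≈ 9650 km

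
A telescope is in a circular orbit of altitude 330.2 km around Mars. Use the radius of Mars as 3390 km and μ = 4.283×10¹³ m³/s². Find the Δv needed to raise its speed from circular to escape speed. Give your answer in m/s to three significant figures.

Δv ≈ 1410 m/s

r = 3390 + 330.2 = 3720.2 km = 3.7202×10⁶ m.
Circular speed v_c = √(μ/r) = 3393 m/s.
Escape speed v_esc = √(2μ/r) = √2 × v_c = 4799 m/s.
Δv = v_esc − v_c = 1405 m/s.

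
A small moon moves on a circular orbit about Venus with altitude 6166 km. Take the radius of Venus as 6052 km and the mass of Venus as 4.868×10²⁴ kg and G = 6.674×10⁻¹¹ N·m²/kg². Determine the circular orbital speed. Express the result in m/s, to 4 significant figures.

μ = GM = 6.674×10⁻¹¹ × 4.868×10²⁴ = 3.249×10¹⁴ m³/s².
r = 6052 + 6166 = 12218 km = 1.2218×10⁷ m.
For a circular orbit v = √(μ/r) = √(3.249×10¹⁴ / 1.222×10⁷) = √(2.659×10⁷) = 5157 m/s.

v ≈ 5157 m/s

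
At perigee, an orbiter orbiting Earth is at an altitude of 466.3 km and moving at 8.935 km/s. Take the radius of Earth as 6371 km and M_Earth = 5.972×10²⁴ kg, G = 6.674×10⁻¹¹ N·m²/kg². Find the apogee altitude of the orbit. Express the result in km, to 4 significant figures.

apogee altitude ≈ 8481 km

μ = GM = 6.674×10⁻¹¹ × 5.972×10²⁴ = 3.986×10¹⁴ m³/s².
r_p = 6371 + 466.3 = 6837.3 km = 6.837×10⁶ m.
Specific energy ε = v²/2 − μ/r = -1.838×10⁷ J/kg, so a = −μ/(2ε) = 1.084×10⁷ m.
The apsides satisfy r_p + r_a = 2a, so the apogee radius is 2a − r_p = 1.485×10⁷ m = 14852 km.
Apogee altitude = 14852 − 6371 = 8480.8 km.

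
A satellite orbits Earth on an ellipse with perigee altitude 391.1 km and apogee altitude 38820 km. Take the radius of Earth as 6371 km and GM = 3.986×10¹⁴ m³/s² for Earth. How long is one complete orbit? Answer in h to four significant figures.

T ≈ 11.57 h

r_p = 6371 + 391.1 = 6762.1 km = 6.7621×10⁶ m.
r_a = 6371 + 38820 = 45191 km = 4.5191×10⁷ m.
Semi-major axis a = (r_p + r_a)/2 = (6762.1 + 45191)/2 = 25977 km = 2.598×10⁷ m.
By Kepler's third law T = 2π√(a³/μ) = 2π × 6.631×10³ = 4.167×10⁴ s.
= 11.57 h.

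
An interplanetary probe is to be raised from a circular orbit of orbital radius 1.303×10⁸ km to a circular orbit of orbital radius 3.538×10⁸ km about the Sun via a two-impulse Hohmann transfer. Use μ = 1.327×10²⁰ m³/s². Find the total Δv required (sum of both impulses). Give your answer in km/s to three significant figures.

Δv_total ≈ 11.8 km/s

r₁ = 1.303×10⁸ km = 1.303×10¹¹ m.
r₂ = 3.538×10⁸ km = 3.538×10¹¹ m.
Transfer ellipse a_t = (r₁ + r₂)/2 = 2.420×10¹¹ m.
At r₁: circular v_c1 = √(μ/r₁) = 31910 m/s; transfer-perihelion v_p = √[μ(2/r₁ − 1/a_t)] = 38580 m/s.
Δv₁ = v_p − v_c1 = 6670 m/s.
At r₂: circular v_c2 = √(μ/r₂) = 19370 m/s; transfer-aphelion v_a = √[μ(2/r₂ − 1/a_t)] = 14210 m/s.
Δv₂ = v_c2 − v_a = 5157 m/s.
Total Δv = Δv₁ + Δv₂ = 11830 m/s = 11.83 km/s.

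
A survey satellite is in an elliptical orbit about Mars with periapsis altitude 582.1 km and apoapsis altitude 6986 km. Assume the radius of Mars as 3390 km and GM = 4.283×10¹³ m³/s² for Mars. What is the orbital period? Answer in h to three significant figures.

r_p = 3390 + 582.1 = 3972.1 km = 3.9721×10⁶ m.
r_a = 3390 + 6986 = 10376 km = 1.0376×10⁷ m.
Semi-major axis a = (r_p + r_a)/2 = (3972.1 + 10376)/2 = 7174.1 km = 7.174×10⁶ m.
By Kepler's third law T = 2π√(a³/μ) = 2π × 2.936×10³ = 1.845×10⁴ s.
= 5.124 h.

T ≈ 5.12 h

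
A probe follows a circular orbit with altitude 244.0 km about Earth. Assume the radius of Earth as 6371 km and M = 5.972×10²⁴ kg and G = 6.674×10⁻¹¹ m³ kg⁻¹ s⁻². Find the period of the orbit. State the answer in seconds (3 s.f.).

μ = GM = 6.674×10⁻¹¹ × 5.972×10²⁴ = 3.986×10¹⁴ m³/s².
r = 6371 + 244.0 = 6615.0 km = 6.6150×10⁶ m.
Kepler's third law: T = 2π√(r³/μ) = 2π√((6.615×10⁶)³ / 3.986×10¹⁴).
r³/μ = 7.262×10⁵ s², so T = 2π × 8.522×10² = 5.355×10³ s.

T ≈ 5350 seconds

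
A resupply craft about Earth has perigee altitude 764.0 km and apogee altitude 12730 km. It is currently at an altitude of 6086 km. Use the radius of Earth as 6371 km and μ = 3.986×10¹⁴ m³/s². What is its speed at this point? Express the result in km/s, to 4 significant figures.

r_p = 6371 + 764.0 = 7135.0 km = 7.1350×10⁶ m.
r_a = 6371 + 12730 = 19101 km = 1.9101×10⁷ m.
r = 6371 + 6086 = 12457 km = 1.246×10⁷ m.
Semi-major axis a = (r_p + r_a)/2 = 13118 km = 1.312×10⁷ m.
Vis-viva: v² = μ(2/r − 1/a) = 3.986×10¹⁴ × (1.606×10⁻⁷ − 7.623×10⁻⁸) = 3.361×10⁷ m²/s².
v = 5797 m/s = 5.797 km/s.

v ≈ 5.797 km/s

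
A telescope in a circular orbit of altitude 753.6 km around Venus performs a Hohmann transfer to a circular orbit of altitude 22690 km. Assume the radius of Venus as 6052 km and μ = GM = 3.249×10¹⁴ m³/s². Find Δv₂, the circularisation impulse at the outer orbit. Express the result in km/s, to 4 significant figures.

Δv ≈ 1.282 km/s

r₁ = 6052 + 753.6 = 6805.6 km = 6.8056×10⁶ m.
r₂ = 6052 + 22690 = 28742 km = 2.8742×10⁷ m.
Transfer ellipse a_t = (r₁ + r₂)/2 = 1.777×10⁷ m.
At r₁: circular v_c1 = √(μ/r₁) = 6909 m/s; transfer-periapsis v_p = √[μ(2/r₁ − 1/a_t)] = 8786 m/s.
At r₂: circular v_c2 = √(μ/r₂) = 3362 m/s; transfer-apoapsis v_a = √[μ(2/r₂ − 1/a_t)] = 2080 m/s.
Δv₂ = v_c2 − v_a = 1282 m/s.
= 1.282 km/s.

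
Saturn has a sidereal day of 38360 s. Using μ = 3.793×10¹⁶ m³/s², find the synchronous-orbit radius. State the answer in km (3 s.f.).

A synchronous orbit has period T, so by Kepler's third law a = (μT²/4π²)^(1/3).
μT²/4π² = 3.793×10¹⁶ × (3.836×10⁴)² / 39.48 = 1.414×10²⁴ m³.
a = 1.122×10⁸ m = 1.1223×10⁵ km.

r_sync ≈ 1.12×10⁵ km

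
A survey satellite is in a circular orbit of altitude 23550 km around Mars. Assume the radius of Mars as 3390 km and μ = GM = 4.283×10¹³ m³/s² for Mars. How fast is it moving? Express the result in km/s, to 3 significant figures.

v ≈ 1.26 km/s

r = 3390 + 23550 = 26940 km = 2.6940×10⁷ m.
For a circular orbit v = √(μ/r) = √(4.283×10¹³ / 2.694×10⁷) = √(1.590×10⁶) = 1261 m/s.
That is 1.261 km/s.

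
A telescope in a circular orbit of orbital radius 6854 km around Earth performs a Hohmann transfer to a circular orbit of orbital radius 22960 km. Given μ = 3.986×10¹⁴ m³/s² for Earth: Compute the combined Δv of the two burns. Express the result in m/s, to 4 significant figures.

Δv_total ≈ 3180 m/s

r₁ = 6854 km = 6.854×10⁶ m.
r₂ = 22960 km = 2.296×10⁷ m.
Transfer ellipse a_t = (r₁ + r₂)/2 = 1.491×10⁷ m.
At r₁: circular v_c1 = √(μ/r₁) = 7626 m/s; transfer-perigee v_p = √[μ(2/r₁ − 1/a_t)] = 9464 m/s.
Δv₁ = v_p − v_c1 = 1838 m/s.
At r₂: circular v_c2 = √(μ/r₂) = 4167 m/s; transfer-apogee v_a = √[μ(2/r₂ − 1/a_t)] = 2825 m/s.
Δv₂ = v_c2 − v_a = 1341 m/s.
Total Δv = Δv₁ + Δv₂ = 3180 m/s.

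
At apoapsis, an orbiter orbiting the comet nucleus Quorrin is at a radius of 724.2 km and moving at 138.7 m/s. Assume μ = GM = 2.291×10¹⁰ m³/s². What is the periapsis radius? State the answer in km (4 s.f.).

r_a = 7.242×10⁵ m.
Specific energy ε = v²/2 − μ/r = -2.202×10⁴ J/kg, so a = −μ/(2ε) = 5.203×10⁵ m.
The apsides satisfy r_p + r_a = 2a, so the periapsis radius is 2a − r_a = 3.164×10⁵ m = 316.40 km.

periapsis radius ≈ 316.4 km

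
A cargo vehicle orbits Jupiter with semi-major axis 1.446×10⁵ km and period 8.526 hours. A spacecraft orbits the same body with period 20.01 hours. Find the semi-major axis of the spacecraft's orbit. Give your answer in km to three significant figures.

a₂ ≈ 2.55×10⁵ km

Kepler's third law: a³ ∝ T², so a₂ = a₁ (T₂/T₁)^(2/3).
T₂/T₁ = 2.347, (T₂/T₁)^(2/3) = 1.766.
a₂ = 1.446×10⁵ × 1.766 = 2.554×10⁵ km.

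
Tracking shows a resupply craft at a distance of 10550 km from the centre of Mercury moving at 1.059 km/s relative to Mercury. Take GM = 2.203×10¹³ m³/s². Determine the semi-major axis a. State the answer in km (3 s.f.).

r = 1.055×10⁷ m.
Specific orbital energy ε = v²/2 − μ/r = (1059)²/2 − 2.203×10¹³/1.055×10⁷ = -1.527×10⁶ J/kg.
Since ε = −μ/(2a), a = −μ/(2ε) = 7.212×10⁶ m = 7211.5 km.

a ≈ 7210 km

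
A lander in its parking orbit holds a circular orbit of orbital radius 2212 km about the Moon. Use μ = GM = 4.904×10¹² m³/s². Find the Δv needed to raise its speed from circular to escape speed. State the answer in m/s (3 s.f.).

r = 2212 km = 2.212×10⁶ m.
Circular speed v_c = √(μ/r) = 1489 m/s.
Escape speed v_esc = √(2μ/r) = √2 × v_c = 2106 m/s.
Δv = v_esc − v_c = 616.7 m/s.

Δv ≈ 617 m/s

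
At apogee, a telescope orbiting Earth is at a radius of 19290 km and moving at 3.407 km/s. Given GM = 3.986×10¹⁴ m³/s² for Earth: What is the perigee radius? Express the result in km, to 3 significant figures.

perigee radius ≈ 7530 km

r_a = 1.929×10⁷ m.
Specific energy ε = v²/2 − μ/r = -1.486×10⁷ J/kg, so a = −μ/(2ε) = 1.341×10⁷ m.
The apsides satisfy r_p + r_a = 2a, so the perigee radius is 2a − r_a = 7.534×10⁶ m = 7534.2 km.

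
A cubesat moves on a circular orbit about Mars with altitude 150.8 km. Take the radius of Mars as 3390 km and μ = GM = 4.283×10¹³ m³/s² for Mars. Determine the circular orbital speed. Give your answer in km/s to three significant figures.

r = 3390 + 150.8 = 3540.8 km = 3.5408×10⁶ m.
For a circular orbit v = √(μ/r) = √(4.283×10¹³ / 3.541×10⁶) = √(1.210×10⁷) = 3478 m/s.
That is 3.478 km/s.

v ≈ 3.48 km/s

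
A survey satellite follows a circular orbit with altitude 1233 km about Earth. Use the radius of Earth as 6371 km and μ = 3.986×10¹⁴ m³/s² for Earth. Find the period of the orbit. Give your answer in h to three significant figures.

r = 6371 + 1233 = 7604.0 km = 7.6040×10⁶ m.
Kepler's third law: T = 2π√(r³/μ) = 2π√((7.604×10⁶)³ / 3.986×10¹⁴).
r³/μ = 1.103×10⁶ s², so T = 2π × 1.050×10³ = 6.599×10³ s.
Converting: 6.599×10³ s ÷ 3600 = 1.833 h.

T ≈ 1.83 h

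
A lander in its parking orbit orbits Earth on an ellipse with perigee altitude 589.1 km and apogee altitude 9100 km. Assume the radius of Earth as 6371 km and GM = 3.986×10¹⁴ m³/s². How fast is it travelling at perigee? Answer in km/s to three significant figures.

r_p = 6371 + 589.1 = 6960.1 km = 6.9601×10⁶ m.
r_a = 6371 + 9100 = 15471 km = 1.5471×10⁷ m.
Semi-major axis a = (r_p + r_a)/2 = 11216 km = 1.122×10⁷ m.
Vis-viva: v² = μ(2/r − 1/a) = 3.986×10¹⁴ × (2.874×10⁻⁷ − 8.916×10⁻⁸) = 7.900×10⁷ m²/s².
v = 8888 m/s = 8.888 km/s.

v ≈ 8.89 km/s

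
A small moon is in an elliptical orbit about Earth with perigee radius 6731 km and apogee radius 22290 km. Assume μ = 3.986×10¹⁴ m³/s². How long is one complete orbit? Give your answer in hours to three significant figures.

Semi-major axis a = (r_p + r_a)/2 = (6731.0 + 22290)/2 = 14510 km = 1.451×10⁷ m.
By Kepler's third law T = 2π√(a³/μ) = 2π × 2.769×10³ = 1.740×10⁴ s.
= 4.832 hours.

T ≈ 4.83 hours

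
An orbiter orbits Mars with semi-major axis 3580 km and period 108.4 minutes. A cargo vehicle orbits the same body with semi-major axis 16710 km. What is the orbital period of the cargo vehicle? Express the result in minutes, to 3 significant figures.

Kepler's third law: T² ∝ a³, so T₂ = T₁ (a₂/a₁)^(3/2).
a₂/a₁ = 4.668, (a₂/a₁)^(3/2) = 10.08.
T₂ = 108.4 × 10.08 = 1093 minutes.

T₂ ≈ 1090 minutes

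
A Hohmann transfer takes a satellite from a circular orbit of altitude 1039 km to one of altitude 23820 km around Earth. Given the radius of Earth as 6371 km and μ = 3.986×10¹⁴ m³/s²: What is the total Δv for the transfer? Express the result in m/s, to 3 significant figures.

r₁ = 6371 + 1039 = 7410.0 km = 7.4100×10⁶ m.
r₂ = 6371 + 23820 = 30191 km = 3.0191×10⁷ m.
Transfer ellipse a_t = (r₁ + r₂)/2 = 1.880×10⁷ m.
At r₁: circular v_c1 = √(μ/r₁) = 7334 m/s; transfer-perigee v_p = √[μ(2/r₁ − 1/a_t)] = 9294 m/s.
Δv₁ = v_p − v_c1 = 1960 m/s.
At r₂: circular v_c2 = √(μ/r₂) = 3634 m/s; transfer-apogee v_a = √[μ(2/r₂ − 1/a_t)] = 2281 m/s.
Δv₂ = v_c2 − v_a = 1352 m/s.
Total Δv = Δv₁ + Δv₂ = 3312 m/s.

Δv_total ≈ 3310 m/s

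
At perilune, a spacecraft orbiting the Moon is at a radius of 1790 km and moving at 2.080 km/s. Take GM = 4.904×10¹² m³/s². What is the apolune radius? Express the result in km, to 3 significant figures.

apolune radius ≈ 6720 km

r_p = 1.790×10⁶ m.
Specific energy ε = v²/2 − μ/r = -5.765×10⁵ J/kg, so a = −μ/(2ε) = 4.254×10⁶ m.
The apsides satisfy r_p + r_a = 2a, so the apolune radius is 2a − r_p = 6.717×10⁶ m = 6717.0 km.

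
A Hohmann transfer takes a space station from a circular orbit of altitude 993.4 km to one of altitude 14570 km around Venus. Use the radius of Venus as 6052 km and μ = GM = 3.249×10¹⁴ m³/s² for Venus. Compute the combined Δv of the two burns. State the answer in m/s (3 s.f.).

Δv_total ≈ 2640 m/s

r₁ = 6052 + 993.4 = 7045.4 km = 7.0454×10⁶ m.
r₂ = 6052 + 14570 = 20622 km = 2.0622×10⁷ m.
Transfer ellipse a_t = (r₁ + r₂)/2 = 1.383×10⁷ m.
At r₁: circular v_c1 = √(μ/r₁) = 6791 m/s; transfer-periapsis v_p = √[μ(2/r₁ − 1/a_t)] = 8291 m/s.
Δv₁ = v_p − v_c1 = 1500 m/s.
At r₂: circular v_c2 = √(μ/r₂) = 3969 m/s; transfer-apoapsis v_a = √[μ(2/r₂ − 1/a_t)] = 2833 m/s.
Δv₂ = v_c2 − v_a = 1137 m/s.
Total Δv = Δv₁ + Δv₂ = 2637 m/s.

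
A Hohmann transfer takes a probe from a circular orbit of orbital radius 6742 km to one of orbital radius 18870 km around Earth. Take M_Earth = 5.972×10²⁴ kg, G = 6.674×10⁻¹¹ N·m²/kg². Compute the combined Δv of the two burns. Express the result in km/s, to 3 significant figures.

Δv_total ≈ 2.91 km/s

μ = GM = 6.674×10⁻¹¹ × 5.972×10²⁴ = 3.986×10¹⁴ m³/s².
r₁ = 6742 km = 6.742×10⁶ m.
r₂ = 18870 km = 1.887×10⁷ m.
Transfer ellipse a_t = (r₁ + r₂)/2 = 1.281×10⁷ m.
At r₁: circular v_c1 = √(μ/r₁) = 7689 m/s; transfer-perigee v_p = √[μ(2/r₁ − 1/a_t)] = 9333 m/s.
Δv₁ = v_p − v_c1 = 1645 m/s.
At r₂: circular v_c2 = √(μ/r₂) = 4596 m/s; transfer-apogee v_a = √[μ(2/r₂ − 1/a_t)] = 3335 m/s.
Δv₂ = v_c2 − v_a = 1261 m/s.
Total Δv = Δv₁ + Δv₂ = 2906 m/s = 2.906 km/s.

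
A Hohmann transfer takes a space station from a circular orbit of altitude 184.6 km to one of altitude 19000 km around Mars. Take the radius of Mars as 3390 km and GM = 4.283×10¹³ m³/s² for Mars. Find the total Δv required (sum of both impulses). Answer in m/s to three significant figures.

Δv_total ≈ 1740 m/s

r₁ = 3390 + 184.6 = 3574.6 km = 3.5746×10⁶ m.
r₂ = 3390 + 19000 = 22390 km = 2.2390×10⁷ m.
Transfer ellipse a_t = (r₁ + r₂)/2 = 1.298×10⁷ m.
At r₁: circular v_c1 = √(μ/r₁) = 3461 m/s; transfer-periapsis v_p = √[μ(2/r₁ − 1/a_t)] = 4546 m/s.
Δv₁ = v_p − v_c1 = 1084 m/s.
At r₂: circular v_c2 = √(μ/r₂) = 1383 m/s; transfer-apoapsis v_a = √[μ(2/r₂ − 1/a_t)] = 725.7 m/s.
Δv₂ = v_c2 − v_a = 657.3 m/s.
Total Δv = Δv₁ + Δv₂ = 1742 m/s.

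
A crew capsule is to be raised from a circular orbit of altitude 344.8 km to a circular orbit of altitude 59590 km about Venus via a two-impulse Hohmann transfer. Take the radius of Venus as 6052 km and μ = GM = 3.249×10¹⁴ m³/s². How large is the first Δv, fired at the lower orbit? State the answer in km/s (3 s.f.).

Δv ≈ 2.49 km/s

r₁ = 6052 + 344.8 = 6396.8 km = 6.3968×10⁶ m.
r₂ = 6052 + 59590 = 65642 km = 6.5642×10⁷ m.
Transfer ellipse a_t = (r₁ + r₂)/2 = 3.602×10⁷ m.
At r₁: circular v_c1 = √(μ/r₁) = 7127 m/s; transfer-periapsis v_p = √[μ(2/r₁ − 1/a_t)] = 9621 m/s.
Δv₁ = v_p − v_c1 = 2494 m/s.
= 2.494 km/s.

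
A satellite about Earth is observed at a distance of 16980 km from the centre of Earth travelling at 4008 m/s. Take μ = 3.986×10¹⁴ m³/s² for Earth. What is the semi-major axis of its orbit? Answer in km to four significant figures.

r = 1.698×10⁷ m.
Vis-viva rearranged: 1/a = 2/r − v²/μ = 1.178×10⁻⁷ − 4.030×10⁻⁸ = 7.748×10⁻⁸ m⁻¹.
a = 1.291×10⁷ m = 12906 km.

a ≈ 12910 km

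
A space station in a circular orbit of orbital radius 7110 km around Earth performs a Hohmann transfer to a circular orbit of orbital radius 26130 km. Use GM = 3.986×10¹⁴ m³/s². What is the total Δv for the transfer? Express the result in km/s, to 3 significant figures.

Δv_total ≈ 3.25 km/s

r₁ = 7110 km = 7.110×10⁶ m.
r₂ = 26130 km = 2.613×10⁷ m.
Transfer ellipse a_t = (r₁ + r₂)/2 = 1.662×10⁷ m.
At r₁: circular v_c1 = √(μ/r₁) = 7487 m/s; transfer-perigee v_p = √[μ(2/r₁ − 1/a_t)] = 9388 m/s.
Δv₁ = v_p − v_c1 = 1901 m/s.
At r₂: circular v_c2 = √(μ/r₂) = 3906 m/s; transfer-apogee v_a = √[μ(2/r₂ − 1/a_t)] = 2555 m/s.
Δv₂ = v_c2 − v_a = 1351 m/s.
Total Δv = Δv₁ + Δv₂ = 3252 m/s = 3.252 km/s.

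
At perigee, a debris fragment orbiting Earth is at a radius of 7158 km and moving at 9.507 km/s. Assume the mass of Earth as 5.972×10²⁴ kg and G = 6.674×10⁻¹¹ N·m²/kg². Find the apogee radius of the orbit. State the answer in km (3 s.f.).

apogee radius ≈ 30800 km

μ = GM = 6.674×10⁻¹¹ × 5.972×10²⁴ = 3.986×10¹⁴ m³/s².
r_p = 7.158×10⁶ m.
Specific energy ε = v²/2 − μ/r = -1.049×10⁷ J/kg, so a = −μ/(2ε) = 1.900×10⁷ m.
The apsides satisfy r_p + r_a = 2a, so the apogee radius is 2a − r_p = 3.084×10⁷ m = 30836 km.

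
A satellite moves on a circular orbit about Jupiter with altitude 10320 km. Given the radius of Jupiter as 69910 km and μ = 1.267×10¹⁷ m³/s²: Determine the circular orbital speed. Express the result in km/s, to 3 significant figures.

v ≈ 39.7 km/s

r = 69910 + 10320 = 80230 km = 8.0230×10⁷ m.
For a circular orbit v = √(μ/r) = √(1.267×10¹⁷ / 8.023×10⁷) = √(1.579×10⁹) = 39740 m/s.
That is 39.74 km/s.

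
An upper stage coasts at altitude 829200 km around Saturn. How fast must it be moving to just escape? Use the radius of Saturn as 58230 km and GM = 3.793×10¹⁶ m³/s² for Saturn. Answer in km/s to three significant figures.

v_esc ≈ 9.25 km/s

r = 58230 + 829200 = 887430 km = 8.8743×10⁸ m.
Escape speed v_esc = √(2μ/r) = √(2 × 3.793×10¹⁶ / 8.874×10⁸) = √(8.548×10⁷) = 9246 m/s.
= 9.246 km/s.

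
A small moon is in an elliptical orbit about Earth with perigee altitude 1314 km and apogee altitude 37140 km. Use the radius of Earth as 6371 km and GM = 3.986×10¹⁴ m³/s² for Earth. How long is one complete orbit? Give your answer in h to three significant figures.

r_p = 6371 + 1314 = 7685.0 km = 7.6850×10⁶ m.
r_a = 6371 + 37140 = 43511 km = 4.3511×10⁷ m.
Semi-major axis a = (r_p + r_a)/2 = (7685.0 + 43511)/2 = 25598 km = 2.560×10⁷ m.
By Kepler's third law T = 2π√(a³/μ) = 2π × 6.487×10³ = 4.076×10⁴ s.
= 11.32 h.

T ≈ 11.3 h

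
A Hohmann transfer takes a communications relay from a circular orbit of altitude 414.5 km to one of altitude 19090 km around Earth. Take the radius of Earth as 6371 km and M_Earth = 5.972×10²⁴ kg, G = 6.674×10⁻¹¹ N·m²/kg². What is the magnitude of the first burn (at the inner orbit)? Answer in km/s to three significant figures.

Δv ≈ 1.97 km/s

μ = GM = 6.674×10⁻¹¹ × 5.972×10²⁴ = 3.986×10¹⁴ m³/s².
r₁ = 6371 + 414.5 = 6785.5 km = 6.7855×10⁶ m.
r₂ = 6371 + 19090 = 25461 km = 2.5461×10⁷ m.
Transfer ellipse a_t = (r₁ + r₂)/2 = 1.612×10⁷ m.
At r₁: circular v_c1 = √(μ/r₁) = 7664 m/s; transfer-perigee v_p = √[μ(2/r₁ − 1/a_t)] = 9631 m/s.
Δv₁ = v_p − v_c1 = 1967 m/s.
= 1.967 km/s.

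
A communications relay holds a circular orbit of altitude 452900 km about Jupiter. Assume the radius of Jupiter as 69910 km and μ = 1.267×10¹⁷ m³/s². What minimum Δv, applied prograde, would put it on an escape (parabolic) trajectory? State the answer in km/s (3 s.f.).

r = 69910 + 452900 = 522810 km = 5.2281×10⁸ m.
Circular speed v_c = √(μ/r) = 15570 m/s.
Escape speed v_esc = √(2μ/r) = √2 × v_c = 22020 m/s.
Δv = v_esc − v_c = 6448 m/s = 6.448 km/s.

Δv ≈ 6.45 km/s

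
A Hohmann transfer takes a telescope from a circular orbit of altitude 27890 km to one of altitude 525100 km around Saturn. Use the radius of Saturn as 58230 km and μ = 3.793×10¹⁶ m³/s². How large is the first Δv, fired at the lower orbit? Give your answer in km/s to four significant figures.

Δv ≈ 6.718 km/s

r₁ = 58230 + 27890 = 86120 km = 8.6120×10⁷ m.
r₂ = 58230 + 525100 = 583330 km = 5.8333×10⁸ m.
Transfer ellipse a_t = (r₁ + r₂)/2 = 3.347×10⁸ m.
At r₁: circular v_c1 = √(μ/r₁) = 20990 m/s; transfer-perikrone v_p = √[μ(2/r₁ − 1/a_t)] = 27700 m/s.
Δv₁ = v_p − v_c1 = 6718 m/s.
= 6.718 km/s.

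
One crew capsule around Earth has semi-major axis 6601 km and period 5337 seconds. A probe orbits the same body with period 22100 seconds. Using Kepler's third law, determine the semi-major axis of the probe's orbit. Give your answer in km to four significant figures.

a₂ ≈ 17020 km

Kepler's third law: a³ ∝ T², so a₂ = a₁ (T₂/T₁)^(2/3).
T₂/T₁ = 4.141, (T₂/T₁)^(2/3) = 2.579.
a₂ = 6601 × 2.579 = 17020 km.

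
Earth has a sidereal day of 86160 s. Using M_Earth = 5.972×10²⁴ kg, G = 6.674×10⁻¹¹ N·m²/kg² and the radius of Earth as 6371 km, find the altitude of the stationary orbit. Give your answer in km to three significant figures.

h_sync ≈ 35800 km

μ = GM = 6.674×10⁻¹¹ × 5.972×10²⁴ = 3.986×10¹⁴ m³/s².
A synchronous orbit has period T, so by Kepler's third law a = (μT²/4π²)^(1/3).
μT²/4π² = 3.986×10¹⁴ × (8.616×10⁴)² / 39.48 = 7.495×10²² m³.
a = 4.216×10⁷ m = 42162 km.
Altitude h = a − R = 42162 − 6371 = 35791 km.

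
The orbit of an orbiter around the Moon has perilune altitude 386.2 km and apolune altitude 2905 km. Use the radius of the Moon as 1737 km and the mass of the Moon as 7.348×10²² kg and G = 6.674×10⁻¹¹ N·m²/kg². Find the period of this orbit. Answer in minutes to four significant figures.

μ = GM = 6.674×10⁻¹¹ × 7.348×10²² = 4.904×10¹² m³/s².
r_p = 1737 + 386.2 = 2123.2 km = 2.1232×10⁶ m.
r_a = 1737 + 2905 = 4642.0 km = 4.6420×10⁶ m.
Semi-major axis a = (r_p + r_a)/2 = (2123.2 + 4642.0)/2 = 3382.6 km = 3.383×10⁶ m.
By Kepler's third law T = 2π√(a³/μ) = 2π × 2.809×10³ = 1.765×10⁴ s.
= 294.2 minutes.

T ≈ 294.2 minutes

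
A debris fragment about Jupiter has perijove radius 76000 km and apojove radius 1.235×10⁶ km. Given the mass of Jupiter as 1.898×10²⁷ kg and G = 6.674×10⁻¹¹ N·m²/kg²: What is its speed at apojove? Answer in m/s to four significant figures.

v ≈ 3448 m/s

μ = GM = 6.674×10⁻¹¹ × 1.898×10²⁷ = 1.267×10¹⁷ m³/s².
Semi-major axis a = (r_p + r_a)/2 = 6.5550×10⁵ km = 6.555×10⁸ m.
Vis-viva: v² = μ(2/r − 1/a) = 1.267×10¹⁷ × (1.619×10⁻⁹ − 1.526×10⁻⁹) = 1.189×10⁷ m²/s².
v = 3448 m/s.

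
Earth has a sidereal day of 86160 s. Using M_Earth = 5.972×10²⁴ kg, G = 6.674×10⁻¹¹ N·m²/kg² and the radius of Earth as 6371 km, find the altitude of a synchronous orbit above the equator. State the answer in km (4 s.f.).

h_sync ≈ 35790 km

μ = GM = 6.674×10⁻¹¹ × 5.972×10²⁴ = 3.986×10¹⁴ m³/s².
A synchronous orbit has period T, so by Kepler's third law a = (μT²/4π²)^(1/3).
μT²/4π² = 3.986×10¹⁴ × (8.616×10⁴)² / 39.48 = 7.495×10²² m³.
a = 4.216×10⁷ m = 42162 km.
Altitude h = a − R = 42162 − 6371 = 35791 km.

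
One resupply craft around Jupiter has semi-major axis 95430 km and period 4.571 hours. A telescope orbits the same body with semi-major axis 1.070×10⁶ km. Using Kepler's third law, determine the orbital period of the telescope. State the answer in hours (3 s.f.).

T₂ ≈ 172 hours

Kepler's third law: T² ∝ a³, so T₂ = T₁ (a₂/a₁)^(3/2).
a₂/a₁ = 11.21, (a₂/a₁)^(3/2) = 37.54.
T₂ = 4.571 × 37.54 = 171.6 hours.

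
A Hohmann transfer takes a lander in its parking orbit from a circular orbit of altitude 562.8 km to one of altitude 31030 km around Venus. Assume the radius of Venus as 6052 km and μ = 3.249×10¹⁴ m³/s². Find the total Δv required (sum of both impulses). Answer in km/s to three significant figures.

r₁ = 6052 + 562.8 = 6614.8 km = 6.6148×10⁶ m.
r₂ = 6052 + 31030 = 37082 km = 3.7082×10⁷ m.
Transfer ellipse a_t = (r₁ + r₂)/2 = 2.185×10⁷ m.
At r₁: circular v_c1 = √(μ/r₁) = 7008 m/s; transfer-periapsis v_p = √[μ(2/r₁ − 1/a_t)] = 9130 m/s.
Δv₁ = v_p − v_c1 = 2122 m/s.
At r₂: circular v_c2 = √(μ/r₂) = 2960 m/s; transfer-apoapsis v_a = √[μ(2/r₂ − 1/a_t)] = 1629 m/s.
Δv₂ = v_c2 − v_a = 1331 m/s.
Total Δv = Δv₁ + Δv₂ = 3453 m/s = 3.453 km/s.

Δv_total ≈ 3.45 km/s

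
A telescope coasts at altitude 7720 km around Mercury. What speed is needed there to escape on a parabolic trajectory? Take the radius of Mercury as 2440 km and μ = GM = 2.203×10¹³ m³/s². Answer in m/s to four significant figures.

v_esc ≈ 2082 m/s

r = 2440 + 7720 = 10160 km = 1.0160×10⁷ m.
Escape speed v_esc = √(2μ/r) = √(2 × 2.203×10¹³ / 1.016×10⁷) = √(4.337×10⁶) = 2082 m/s.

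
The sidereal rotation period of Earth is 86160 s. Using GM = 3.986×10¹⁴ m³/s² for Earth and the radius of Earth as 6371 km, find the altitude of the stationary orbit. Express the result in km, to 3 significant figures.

h_sync ≈ 35800 km

A synchronous orbit has period T, so by Kepler's third law a = (μT²/4π²)^(1/3).
μT²/4π² = 3.986×10¹⁴ × (8.616×10⁴)² / 39.48 = 7.495×10²² m³.
a = 4.216×10⁷ m = 42163 km.
Altitude h = a − R = 42163 − 6371 = 35792 km.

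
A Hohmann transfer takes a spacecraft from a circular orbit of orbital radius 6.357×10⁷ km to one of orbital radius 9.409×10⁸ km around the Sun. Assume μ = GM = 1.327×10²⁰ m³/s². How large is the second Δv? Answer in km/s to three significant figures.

r₁ = 6.357×10⁷ km = 6.357×10¹⁰ m.
r₂ = 9.409×10⁸ km = 9.409×10¹¹ m.
Transfer ellipse a_t = (r₁ + r₂)/2 = 5.022×10¹¹ m.
At r₁: circular v_c1 = √(μ/r₁) = 45690 m/s; transfer-perihelion v_p = √[μ(2/r₁ − 1/a_t)] = 62540 m/s.
At r₂: circular v_c2 = √(μ/r₂) = 11880 m/s; transfer-aphelion v_a = √[μ(2/r₂ − 1/a_t)] = 4225 m/s.
Δv₂ = v_c2 − v_a = 7651 m/s.
= 7.651 km/s.

Δv ≈ 7.65 km/s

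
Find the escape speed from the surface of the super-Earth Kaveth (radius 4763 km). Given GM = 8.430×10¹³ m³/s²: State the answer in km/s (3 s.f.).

r = R = 4.763×10⁶ m.
Escape speed v_esc = √(2μ/r) = √(2 × 8.430×10¹³ / 4.763×10⁶) = √(3.540×10⁷) = 5950 m/s.
= 5.950 km/s.

v_esc ≈ 5.95 km/s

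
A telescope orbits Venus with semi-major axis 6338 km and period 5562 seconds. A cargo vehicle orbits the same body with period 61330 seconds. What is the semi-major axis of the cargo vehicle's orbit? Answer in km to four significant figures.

a₂ ≈ 31400 km

Kepler's third law: a³ ∝ T², so a₂ = a₁ (T₂/T₁)^(2/3).
T₂/T₁ = 11.03, (T₂/T₁)^(2/3) = 4.954.
a₂ = 6338 × 4.954 = 31400 km.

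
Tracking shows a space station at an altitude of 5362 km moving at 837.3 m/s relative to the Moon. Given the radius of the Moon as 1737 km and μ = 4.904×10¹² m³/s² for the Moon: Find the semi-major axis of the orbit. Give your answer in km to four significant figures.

a ≈ 7206 km

r = 1737 + 5362 = 7099.0 km = 7.099×10⁶ m.
Vis-viva rearranged: 1/a = 2/r − v²/μ = 2.817×10⁻⁷ − 1.430×10⁻⁷ = 1.388×10⁻⁷ m⁻¹.
a = 7.206×10⁶ m = 7206.1 km.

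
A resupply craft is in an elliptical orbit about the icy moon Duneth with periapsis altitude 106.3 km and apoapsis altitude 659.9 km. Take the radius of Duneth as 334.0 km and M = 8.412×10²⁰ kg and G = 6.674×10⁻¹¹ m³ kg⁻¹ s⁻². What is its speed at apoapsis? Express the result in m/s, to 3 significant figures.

μ = GM = 6.674×10⁻¹¹ × 8.412×10²⁰ = 5.614×10¹⁰ m³/s².
r_p = 334.0 + 106.3 = 440.30 km = 4.4030×10⁵ m.
r_a = 334.0 + 659.9 = 993.90 km = 9.9390×10⁵ m.
Semi-major axis a = (r_p + r_a)/2 = 717.10 km = 7.171×10⁵ m.
Vis-viva: v² = μ(2/r − 1/a) = 5.614×10¹⁰ × (2.012×10⁻⁶ − 1.395×10⁻⁶) = 3.468×10⁴ m²/s².
v = 186.2 m/s.

v ≈ 186 m/s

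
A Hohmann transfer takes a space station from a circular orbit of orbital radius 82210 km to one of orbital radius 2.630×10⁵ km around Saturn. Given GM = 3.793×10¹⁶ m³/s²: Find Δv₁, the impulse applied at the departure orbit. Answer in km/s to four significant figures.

Δv ≈ 5.035 km/s

r₁ = 82210 km = 8.221×10⁷ m.
r₂ = 2.630×10⁵ km = 2.630×10⁸ m.
Transfer ellipse a_t = (r₁ + r₂)/2 = 1.726×10⁸ m.
At r₁: circular v_c1 = √(μ/r₁) = 21480 m/s; transfer-perikrone v_p = √[μ(2/r₁ − 1/a_t)] = 26510 m/s.
Δv₁ = v_p − v_c1 = 5035 m/s.
= 5.035 km/s.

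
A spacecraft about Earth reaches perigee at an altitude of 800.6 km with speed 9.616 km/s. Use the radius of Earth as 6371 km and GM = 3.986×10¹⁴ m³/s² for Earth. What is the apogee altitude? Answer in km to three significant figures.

apogee altitude ≈ 29100 km

r_p = 6371 + 800.6 = 7171.6 km = 7.172×10⁶ m.
Specific energy ε = v²/2 − μ/r = -9.347×10⁶ J/kg, so a = −μ/(2ε) = 2.132×10⁷ m.
The apsides satisfy r_p + r_a = 2a, so the apogee radius is 2a − r_p = 3.547×10⁷ m = 35475 km.
Apogee altitude = 35475 − 6371 = 29104 km.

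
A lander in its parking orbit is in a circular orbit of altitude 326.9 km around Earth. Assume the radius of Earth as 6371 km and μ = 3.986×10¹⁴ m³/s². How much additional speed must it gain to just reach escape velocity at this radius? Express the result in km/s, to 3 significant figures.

r = 6371 + 326.9 = 6697.9 km = 6.6979×10⁶ m.
Circular speed v_c = √(μ/r) = 7714 m/s.
Escape speed v_esc = √(2μ/r) = √2 × v_c = 10910 m/s.
Δv = v_esc − v_c = 3195 m/s = 3.195 km/s.

Δv ≈ 3.20 km/s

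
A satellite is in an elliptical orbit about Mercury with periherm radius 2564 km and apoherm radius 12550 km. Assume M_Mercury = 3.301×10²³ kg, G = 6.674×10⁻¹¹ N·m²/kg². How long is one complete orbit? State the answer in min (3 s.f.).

T ≈ 463 min

μ = GM = 6.674×10⁻¹¹ × 3.301×10²³ = 2.203×10¹³ m³/s².
Semi-major axis a = (r_p + r_a)/2 = (2564.0 + 12550)/2 = 7557.0 km = 7.557×10⁶ m.
By Kepler's third law T = 2π√(a³/μ) = 2π × 4.426×10³ = 2.781×10⁴ s.
= 463.5 min.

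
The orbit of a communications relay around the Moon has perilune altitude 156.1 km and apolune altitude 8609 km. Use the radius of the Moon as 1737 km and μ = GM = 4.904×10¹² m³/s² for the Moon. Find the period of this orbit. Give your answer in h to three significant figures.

T ≈ 11.9 h

r_p = 1737 + 156.1 = 1893.1 km = 1.8931×10⁶ m.
r_a = 1737 + 8609 = 10346 km = 1.0346×10⁷ m.
Semi-major axis a = (r_p + r_a)/2 = (1893.1 + 10346)/2 = 6119.6 km = 6.120×10⁶ m.
By Kepler's third law T = 2π√(a³/μ) = 2π × 6.836×10³ = 4.295×10⁴ s.
= 11.93 h.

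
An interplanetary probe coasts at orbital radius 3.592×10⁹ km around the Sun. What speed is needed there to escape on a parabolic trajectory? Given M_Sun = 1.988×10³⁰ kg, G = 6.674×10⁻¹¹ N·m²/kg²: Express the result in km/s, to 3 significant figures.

μ = GM = 6.674×10⁻¹¹ × 1.988×10³⁰ = 1.327×10²⁰ m³/s².
r = 3.592×10⁹ km = 3.592×10¹² m.
Escape speed v_esc = √(2μ/r) = √(2 × 1.327×10²⁰ / 3.592×10¹²) = √(7.387×10⁷) = 8595 m/s.
= 8.595 km/s.

v_esc ≈ 8.60 km/s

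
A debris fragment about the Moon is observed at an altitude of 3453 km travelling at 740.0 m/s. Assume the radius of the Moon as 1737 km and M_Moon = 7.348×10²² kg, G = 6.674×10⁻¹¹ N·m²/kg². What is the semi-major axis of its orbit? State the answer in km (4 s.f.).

a ≈ 3654 km

μ = GM = 6.674×10⁻¹¹ × 7.348×10²² = 4.904×10¹² m³/s².
r = 1737 + 3453 = 5190.0 km = 5.190×10⁶ m.
Specific orbital energy ε = v²/2 − μ/r = (740.0)²/2 − 4.904×10¹²/5.190×10⁶ = -6.711×10⁵ J/kg.
Since ε = −μ/(2a), a = −μ/(2ε) = 3.654×10⁶ m = 3653.7 km.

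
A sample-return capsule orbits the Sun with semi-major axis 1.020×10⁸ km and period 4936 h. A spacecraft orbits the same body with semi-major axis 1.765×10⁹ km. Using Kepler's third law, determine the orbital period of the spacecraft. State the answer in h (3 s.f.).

T₂ ≈ 3.55×10⁵ h

Kepler's third law: T² ∝ a³, so T₂ = T₁ (a₂/a₁)^(3/2).
a₂/a₁ = 17.30, (a₂/a₁)^(3/2) = 71.98.
T₂ = 4936 × 71.98 = 3.553×10⁵ h.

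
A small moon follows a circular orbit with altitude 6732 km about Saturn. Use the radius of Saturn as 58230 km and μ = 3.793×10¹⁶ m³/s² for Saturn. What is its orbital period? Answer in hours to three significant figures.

r = 58230 + 6732 = 64962 km = 6.4962×10⁷ m.
Kepler's third law: T = 2π√(r³/μ) = 2π√((6.496×10⁷)³ / 3.793×10¹⁶).
r³/μ = 7.228×10⁶ s², so T = 2π × 2.688×10³ = 1.689×10⁴ s.
Converting: 1.689×10⁴ s ÷ 3600 = 4.692 hours.

T ≈ 4.69 hours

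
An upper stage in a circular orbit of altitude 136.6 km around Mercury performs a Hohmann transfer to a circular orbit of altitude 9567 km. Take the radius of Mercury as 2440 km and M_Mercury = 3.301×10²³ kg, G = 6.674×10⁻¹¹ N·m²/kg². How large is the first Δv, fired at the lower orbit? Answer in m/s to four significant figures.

Δv ≈ 828.2 m/s

μ = GM = 6.674×10⁻¹¹ × 3.301×10²³ = 2.203×10¹³ m³/s².
r₁ = 2440 + 136.6 = 2576.6 km = 2.5766×10⁶ m.
r₂ = 2440 + 9567 = 12007 km = 1.2007×10⁷ m.
Transfer ellipse a_t = (r₁ + r₂)/2 = 7.292×10⁶ m.
At r₁: circular v_c1 = √(μ/r₁) = 2924 m/s; transfer-periherm v_p = √[μ(2/r₁ − 1/a_t)] = 3752 m/s.
Δv₁ = v_p − v_c1 = 828.2 m/s.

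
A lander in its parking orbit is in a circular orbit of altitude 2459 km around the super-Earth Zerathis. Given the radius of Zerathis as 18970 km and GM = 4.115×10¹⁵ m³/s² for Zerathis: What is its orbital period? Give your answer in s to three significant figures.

T ≈ 9720 s

r = 18970 + 2459 = 21429 km = 2.1429×10⁷ m.
Kepler's third law: T = 2π√(r³/μ) = 2π√((2.143×10⁷)³ / 4.115×10¹⁵).
r³/μ = 2.391×10⁶ s², so T = 2π × 1.546×10³ = 9.716×10³ s.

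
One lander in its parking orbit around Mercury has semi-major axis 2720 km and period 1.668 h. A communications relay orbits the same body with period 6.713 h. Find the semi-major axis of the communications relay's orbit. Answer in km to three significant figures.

Kepler's third law: a³ ∝ T², so a₂ = a₁ (T₂/T₁)^(2/3).
T₂/T₁ = 4.025, (T₂/T₁)^(2/3) = 2.530.
a₂ = 2720 × 2.530 = 6882 km.

a₂ ≈ 6880 km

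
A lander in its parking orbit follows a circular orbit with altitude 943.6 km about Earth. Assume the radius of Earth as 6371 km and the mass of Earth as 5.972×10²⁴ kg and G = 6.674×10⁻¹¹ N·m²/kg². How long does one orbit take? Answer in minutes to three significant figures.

T ≈ 104 minutes

μ = GM = 6.674×10⁻¹¹ × 5.972×10²⁴ = 3.986×10¹⁴ m³/s².
r = 6371 + 943.6 = 7314.6 km = 7.3146×10⁶ m.
Kepler's third law: T = 2π√(r³/μ) = 2π√((7.315×10⁶)³ / 3.986×10¹⁴).
r³/μ = 9.819×10⁵ s², so T = 2π × 9.909×10² = 6.226×10³ s.
Converting: 6.226×10³ s ÷ 60.00 = 103.8 minutes.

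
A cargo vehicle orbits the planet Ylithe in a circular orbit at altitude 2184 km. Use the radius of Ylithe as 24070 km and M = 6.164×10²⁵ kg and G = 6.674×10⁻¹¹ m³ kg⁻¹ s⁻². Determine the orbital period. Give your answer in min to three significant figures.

T ≈ 220 min

μ = GM = 6.674×10⁻¹¹ × 6.164×10²⁵ = 4.114×10¹⁵ m³/s².
r = 24070 + 2184 = 26254 km = 2.6254×10⁷ m.
Kepler's third law: T = 2π√(r³/μ) = 2π√((2.625×10⁷)³ / 4.114×10¹⁵).
r³/μ = 4.399×10⁶ s², so T = 2π × 2.097×10³ = 1.318×10⁴ s.
Converting: 1.318×10⁴ s ÷ 60.00 = 219.6 min.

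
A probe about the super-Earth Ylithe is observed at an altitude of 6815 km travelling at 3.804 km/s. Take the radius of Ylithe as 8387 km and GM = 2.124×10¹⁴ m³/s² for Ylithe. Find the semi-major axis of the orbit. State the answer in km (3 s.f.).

a ≈ 15800 km

r = 8387 + 6815 = 15202 km = 1.520×10⁷ m.
Specific orbital energy ε = v²/2 − μ/r = (3804)²/2 − 2.124×10¹⁴/1.520×10⁷ = -6.737×10⁶ J/kg.
Since ε = −μ/(2a), a = −μ/(2ε) = 1.576×10⁷ m = 15765 km.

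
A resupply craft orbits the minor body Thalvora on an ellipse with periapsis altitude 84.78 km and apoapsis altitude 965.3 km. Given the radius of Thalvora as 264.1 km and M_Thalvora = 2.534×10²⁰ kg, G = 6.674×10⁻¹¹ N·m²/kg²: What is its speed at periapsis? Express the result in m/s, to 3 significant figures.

v ≈ 275 m/s

μ = GM = 6.674×10⁻¹¹ × 2.534×10²⁰ = 1.691×10¹⁰ m³/s².
r_p = 264.1 + 84.78 = 348.88 km = 3.4888×10⁵ m.
r_a = 264.1 + 965.3 = 1229.4 km = 1.2294×10⁶ m.
Semi-major axis a = (r_p + r_a)/2 = 789.14 km = 7.891×10⁵ m.
Vis-viva: v² = μ(2/r − 1/a) = 1.691×10¹⁰ × (5.733×10⁻⁶ − 1.267×10⁻⁶) = 7.552×10⁴ m²/s².
v = 274.8 m/s.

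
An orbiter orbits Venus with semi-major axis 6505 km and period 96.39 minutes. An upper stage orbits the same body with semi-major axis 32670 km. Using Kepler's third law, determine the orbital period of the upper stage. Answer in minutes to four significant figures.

Kepler's third law: T² ∝ a³, so T₂ = T₁ (a₂/a₁)^(3/2).
a₂/a₁ = 5.022, (a₂/a₁)^(3/2) = 11.26.
T₂ = 96.39 × 11.26 = 1085 minutes.

T₂ ≈ 1085 minutes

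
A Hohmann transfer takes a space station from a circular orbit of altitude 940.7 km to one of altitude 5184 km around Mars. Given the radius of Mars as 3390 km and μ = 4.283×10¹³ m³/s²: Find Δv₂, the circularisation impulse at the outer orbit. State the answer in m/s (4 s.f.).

Δv ≈ 404.0 m/s

r₁ = 3390 + 940.7 = 4330.7 km = 4.3307×10⁶ m.
r₂ = 3390 + 5184 = 8574.0 km = 8.5740×10⁶ m.
Transfer ellipse a_t = (r₁ + r₂)/2 = 6.452×10⁶ m.
At r₁: circular v_c1 = √(μ/r₁) = 3145 m/s; transfer-periapsis v_p = √[μ(2/r₁ − 1/a_t)] = 3625 m/s.
At r₂: circular v_c2 = √(μ/r₂) = 2235 m/s; transfer-apoapsis v_a = √[μ(2/r₂ − 1/a_t)] = 1831 m/s.
Δv₂ = v_c2 − v_a = 404.0 m/s.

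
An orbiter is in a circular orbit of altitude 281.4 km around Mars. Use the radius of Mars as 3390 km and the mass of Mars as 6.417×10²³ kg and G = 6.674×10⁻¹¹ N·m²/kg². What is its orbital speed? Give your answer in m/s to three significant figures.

v ≈ 3420 m/s

μ = GM = 6.674×10⁻¹¹ × 6.417×10²³ = 4.283×10¹³ m³/s².
r = 3390 + 281.4 = 3671.4 km = 3.6714×10⁶ m.
For a circular orbit v = √(μ/r) = √(4.283×10¹³ / 3.671×10⁶) = √(1.167×10⁷) = 3415 m/s.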